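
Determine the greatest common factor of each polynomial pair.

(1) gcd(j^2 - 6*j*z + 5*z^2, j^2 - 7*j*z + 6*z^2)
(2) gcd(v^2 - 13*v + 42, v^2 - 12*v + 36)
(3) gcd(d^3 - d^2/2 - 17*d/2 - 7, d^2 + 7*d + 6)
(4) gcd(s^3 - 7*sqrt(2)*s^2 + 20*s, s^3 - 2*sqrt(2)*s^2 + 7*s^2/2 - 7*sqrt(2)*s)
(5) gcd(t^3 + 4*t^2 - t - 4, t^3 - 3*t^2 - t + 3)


(1) = -j + z
(2) = gcd((v - 7)*(v - 6), (v - 6)^2) = v - 6
(3) = gcd((d - 7/2)*(d + 1)*(d + 2), (d + 1)*(d + 6)) = d + 1
(4) = s^2 - 2*sqrt(2)*s
(5) = t^2 - 1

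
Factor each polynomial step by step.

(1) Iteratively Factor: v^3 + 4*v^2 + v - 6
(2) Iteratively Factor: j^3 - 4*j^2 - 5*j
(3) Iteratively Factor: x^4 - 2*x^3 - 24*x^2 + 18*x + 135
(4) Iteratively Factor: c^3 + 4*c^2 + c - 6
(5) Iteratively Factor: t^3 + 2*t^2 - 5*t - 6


(1) = (v + 2)*(v^2 + 2*v - 3) = (v + 2)*(v + 3)*(v - 1)
(2) = (j)*(j^2 - 4*j - 5) = j*(j - 5)*(j + 1)
(3) = (x - 5)*(x^3 + 3*x^2 - 9*x - 27) = (x - 5)*(x + 3)*(x^2 - 9) = (x - 5)*(x - 3)*(x + 3)*(x + 3)
(4) = (c + 3)*(c^2 + c - 2) = (c + 2)*(c + 3)*(c - 1)
(5) = (t - 2)*(t^2 + 4*t + 3) = (t - 2)*(t + 3)*(t + 1)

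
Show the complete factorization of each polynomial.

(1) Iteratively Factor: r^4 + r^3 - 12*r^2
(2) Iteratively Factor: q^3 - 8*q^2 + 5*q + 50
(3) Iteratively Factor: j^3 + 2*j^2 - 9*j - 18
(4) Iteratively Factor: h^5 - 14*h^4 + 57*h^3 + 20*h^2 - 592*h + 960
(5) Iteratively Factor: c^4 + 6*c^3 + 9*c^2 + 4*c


(1) = (r)*(r^3 + r^2 - 12*r) = r*(r - 3)*(r^2 + 4*r) = r*(r - 3)*(r + 4)*(r)
(2) = (q - 5)*(q^2 - 3*q - 10) = (q - 5)^2*(q + 2)
(3) = (j - 3)*(j^2 + 5*j + 6) = (j - 3)*(j + 2)*(j + 3)
(4) = (h - 4)*(h^4 - 10*h^3 + 17*h^2 + 88*h - 240) = (h - 4)^2*(h^3 - 6*h^2 - 7*h + 60) = (h - 5)*(h - 4)^2*(h^2 - h - 12) = (h - 5)*(h - 4)^3*(h + 3)
(5) = (c)*(c^3 + 6*c^2 + 9*c + 4) = c*(c + 1)*(c^2 + 5*c + 4) = c*(c + 1)^2*(c + 4)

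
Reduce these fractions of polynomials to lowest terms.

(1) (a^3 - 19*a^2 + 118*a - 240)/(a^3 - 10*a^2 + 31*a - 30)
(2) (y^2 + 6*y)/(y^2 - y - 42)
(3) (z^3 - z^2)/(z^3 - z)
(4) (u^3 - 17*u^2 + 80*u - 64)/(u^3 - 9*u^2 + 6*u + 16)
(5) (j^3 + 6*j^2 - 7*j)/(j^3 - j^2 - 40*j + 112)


(1) = (a^2 - 14*a + 48)/(a^2 - 5*a + 6)
(2) = y/(y - 7)
(3) = z/(z + 1)
(4) = (u^2 - 9*u + 8)/(u^2 - u - 2)
(5) = (j^2 - j)/(j^2 - 8*j + 16)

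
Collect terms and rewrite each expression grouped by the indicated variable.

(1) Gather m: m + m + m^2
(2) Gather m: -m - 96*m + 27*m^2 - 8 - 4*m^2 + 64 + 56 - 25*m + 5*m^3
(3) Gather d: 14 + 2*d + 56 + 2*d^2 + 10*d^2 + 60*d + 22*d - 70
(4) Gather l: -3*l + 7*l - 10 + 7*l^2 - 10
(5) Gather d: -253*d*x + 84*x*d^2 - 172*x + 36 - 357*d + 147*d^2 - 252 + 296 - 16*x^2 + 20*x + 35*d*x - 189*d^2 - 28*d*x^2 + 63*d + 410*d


(1) = m^2 + 2*m
(2) = 5*m^3 + 23*m^2 - 122*m + 112
(3) = 12*d^2 + 84*d
(4) = 7*l^2 + 4*l - 20
(5) = d^2*(84*x - 42) + d*(-28*x^2 - 218*x + 116) - 16*x^2 - 152*x + 80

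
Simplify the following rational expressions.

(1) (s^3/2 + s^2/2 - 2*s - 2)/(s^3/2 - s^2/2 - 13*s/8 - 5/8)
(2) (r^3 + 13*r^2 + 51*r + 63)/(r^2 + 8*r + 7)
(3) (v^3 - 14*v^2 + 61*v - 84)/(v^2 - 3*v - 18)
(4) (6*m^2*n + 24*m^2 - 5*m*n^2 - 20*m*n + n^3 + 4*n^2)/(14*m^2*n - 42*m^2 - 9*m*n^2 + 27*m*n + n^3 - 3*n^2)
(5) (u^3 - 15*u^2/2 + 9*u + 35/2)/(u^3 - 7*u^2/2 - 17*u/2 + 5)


(1) = (4*s^2 - 16)/(4*s^2 - 8*s - 5)
(2) = (r^2 + 6*r + 9)/(r + 1)
(3) = (v^3 - 14*v^2 + 61*v - 84)/(v^2 - 3*v - 18)
(4) = (3*m*n + 12*m - n^2 - 4*n)/(7*m*n - 21*m - n^2 + 3*n)
(5) = (2*u^2 - 5*u - 7)/(2*u^2 + 3*u - 2)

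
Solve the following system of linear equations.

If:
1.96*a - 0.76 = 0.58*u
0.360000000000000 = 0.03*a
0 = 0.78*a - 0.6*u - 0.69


Then:
No Solution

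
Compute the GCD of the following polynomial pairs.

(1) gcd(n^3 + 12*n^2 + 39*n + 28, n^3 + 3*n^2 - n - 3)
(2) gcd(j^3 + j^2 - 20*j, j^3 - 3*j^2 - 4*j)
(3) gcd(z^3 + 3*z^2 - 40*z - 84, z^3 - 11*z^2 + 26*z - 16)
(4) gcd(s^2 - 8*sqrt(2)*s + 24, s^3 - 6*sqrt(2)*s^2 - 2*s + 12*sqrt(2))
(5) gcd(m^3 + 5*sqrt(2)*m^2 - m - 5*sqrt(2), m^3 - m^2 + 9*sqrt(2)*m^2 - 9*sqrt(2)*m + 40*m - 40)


(1) = gcd((n + 1)*(n + 4)*(n + 7), (n - 1)*(n + 1)*(n + 3)) = n + 1
(2) = gcd(j*(j - 4)*(j + 5), j*(j - 4)*(j + 1)) = j^2 - 4*j
(3) = 1
(4) = s - 6*sqrt(2)
(5) = m^2 + m*(-1 + 5*sqrt(2)) - 5*sqrt(2)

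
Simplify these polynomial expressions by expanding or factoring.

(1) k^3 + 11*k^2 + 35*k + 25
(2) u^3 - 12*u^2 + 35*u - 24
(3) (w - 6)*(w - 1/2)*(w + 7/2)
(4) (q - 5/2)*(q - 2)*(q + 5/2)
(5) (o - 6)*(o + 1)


(1) = (k + 1)*(k + 5)^2
(2) = (u - 8)*(u - 3)*(u - 1)
(3) = w^3 - 3*w^2 - 79*w/4 + 21/2
(4) = q^3 - 2*q^2 - 25*q/4 + 25/2
(5) = o^2 - 5*o - 6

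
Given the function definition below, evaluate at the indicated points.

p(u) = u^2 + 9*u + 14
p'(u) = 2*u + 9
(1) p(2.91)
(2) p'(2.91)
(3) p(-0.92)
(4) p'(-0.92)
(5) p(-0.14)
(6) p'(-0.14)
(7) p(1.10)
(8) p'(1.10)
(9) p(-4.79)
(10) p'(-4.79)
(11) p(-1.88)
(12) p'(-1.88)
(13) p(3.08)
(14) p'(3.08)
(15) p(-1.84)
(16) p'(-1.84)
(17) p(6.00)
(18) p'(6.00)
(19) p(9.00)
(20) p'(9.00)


(1) = 48.66
(2) = 14.82
(3) = 6.57
(4) = 7.16
(5) = 12.76
(6) = 8.72
(7) = 25.11
(8) = 11.20
(9) = -6.17
(10) = -0.58
(11) = 0.61
(12) = 5.24
(13) = 51.21
(14) = 15.16
(15) = 0.83
(16) = 5.32
(17) = 104.00
(18) = 21.00
(19) = 176.00
(20) = 27.00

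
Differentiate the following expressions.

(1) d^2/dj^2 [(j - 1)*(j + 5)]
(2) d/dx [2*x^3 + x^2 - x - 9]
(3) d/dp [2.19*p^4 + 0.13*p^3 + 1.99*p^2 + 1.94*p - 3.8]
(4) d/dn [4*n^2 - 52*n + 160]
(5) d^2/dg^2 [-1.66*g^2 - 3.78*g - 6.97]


(1) = 2
(2) = 6*x^2 + 2*x - 1
(3) = 8.76*p^3 + 0.39*p^2 + 3.98*p + 1.94
(4) = 8*n - 52
(5) = -3.32000000000000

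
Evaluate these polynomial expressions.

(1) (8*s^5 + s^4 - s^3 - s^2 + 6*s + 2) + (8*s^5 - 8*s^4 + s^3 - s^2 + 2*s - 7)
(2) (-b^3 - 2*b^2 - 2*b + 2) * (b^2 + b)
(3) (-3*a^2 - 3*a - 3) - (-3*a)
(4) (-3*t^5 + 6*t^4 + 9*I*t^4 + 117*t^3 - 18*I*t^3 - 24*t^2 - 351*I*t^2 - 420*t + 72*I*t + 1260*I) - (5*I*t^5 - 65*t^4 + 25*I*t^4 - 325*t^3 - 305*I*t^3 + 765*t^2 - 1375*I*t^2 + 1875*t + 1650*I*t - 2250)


(1) = 16*s^5 - 7*s^4 - 2*s^2 + 8*s - 5
(2) = -b^5 - 3*b^4 - 4*b^3 + 2*b
(3) = -3*a^2 - 3
(4) = -3*t^5 - 5*I*t^5 + 71*t^4 - 16*I*t^4 + 442*t^3 + 287*I*t^3 - 789*t^2 + 1024*I*t^2 - 2295*t - 1578*I*t + 2250 + 1260*I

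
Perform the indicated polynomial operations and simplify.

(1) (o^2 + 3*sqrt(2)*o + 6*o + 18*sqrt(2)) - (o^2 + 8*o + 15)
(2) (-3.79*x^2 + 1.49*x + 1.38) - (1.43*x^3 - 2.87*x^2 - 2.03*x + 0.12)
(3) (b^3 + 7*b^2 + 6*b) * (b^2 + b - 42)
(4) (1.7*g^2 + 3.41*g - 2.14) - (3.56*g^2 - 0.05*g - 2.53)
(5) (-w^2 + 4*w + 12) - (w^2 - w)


(1) = -2*o + 3*sqrt(2)*o - 15 + 18*sqrt(2)
(2) = -1.43*x^3 - 0.92*x^2 + 3.52*x + 1.26
(3) = b^5 + 8*b^4 - 29*b^3 - 288*b^2 - 252*b
(4) = -1.86*g^2 + 3.46*g + 0.39
(5) = -2*w^2 + 5*w + 12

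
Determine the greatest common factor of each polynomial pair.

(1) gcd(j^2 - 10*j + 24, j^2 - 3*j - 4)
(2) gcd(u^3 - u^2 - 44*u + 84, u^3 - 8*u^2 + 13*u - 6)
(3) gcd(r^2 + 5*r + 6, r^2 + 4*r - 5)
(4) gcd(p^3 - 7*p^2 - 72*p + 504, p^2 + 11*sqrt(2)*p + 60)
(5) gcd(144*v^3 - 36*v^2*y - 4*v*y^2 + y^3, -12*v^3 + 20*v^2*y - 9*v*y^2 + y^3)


(1) = j - 4
(2) = u - 6
(3) = gcd((r + 2)*(r + 3), (r - 1)*(r + 5)) = 1
(4) = gcd((p - 7)*(p - 6*sqrt(2))*(p + 6*sqrt(2)), (p + 5*sqrt(2))*(p + 6*sqrt(2))) = p + 6*sqrt(2)
(5) = gcd((-6*v + y)*(-4*v + y)*(6*v + y), (-6*v + y)*(-2*v + y)*(-v + y)) = -6*v + y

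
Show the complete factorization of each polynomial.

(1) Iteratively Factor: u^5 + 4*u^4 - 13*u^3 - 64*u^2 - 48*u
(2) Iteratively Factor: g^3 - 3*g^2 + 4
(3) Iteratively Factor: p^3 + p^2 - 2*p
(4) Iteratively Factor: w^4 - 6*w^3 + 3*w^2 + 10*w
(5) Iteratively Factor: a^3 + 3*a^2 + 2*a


(1) = (u - 4)*(u^4 + 8*u^3 + 19*u^2 + 12*u) = (u - 4)*(u + 1)*(u^3 + 7*u^2 + 12*u) = (u - 4)*(u + 1)*(u + 3)*(u^2 + 4*u) = u*(u - 4)*(u + 1)*(u + 3)*(u + 4)
(2) = (g + 1)*(g^2 - 4*g + 4) = (g - 2)*(g + 1)*(g - 2)
(3) = (p)*(p^2 + p - 2) = p*(p - 1)*(p + 2)
(4) = (w + 1)*(w^3 - 7*w^2 + 10*w) = (w - 5)*(w + 1)*(w^2 - 2*w) = (w - 5)*(w - 2)*(w + 1)*(w)
(5) = (a)*(a^2 + 3*a + 2) = a*(a + 1)*(a + 2)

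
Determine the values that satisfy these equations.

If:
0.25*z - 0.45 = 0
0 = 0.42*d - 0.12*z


Then:
d = 0.51
z = 1.80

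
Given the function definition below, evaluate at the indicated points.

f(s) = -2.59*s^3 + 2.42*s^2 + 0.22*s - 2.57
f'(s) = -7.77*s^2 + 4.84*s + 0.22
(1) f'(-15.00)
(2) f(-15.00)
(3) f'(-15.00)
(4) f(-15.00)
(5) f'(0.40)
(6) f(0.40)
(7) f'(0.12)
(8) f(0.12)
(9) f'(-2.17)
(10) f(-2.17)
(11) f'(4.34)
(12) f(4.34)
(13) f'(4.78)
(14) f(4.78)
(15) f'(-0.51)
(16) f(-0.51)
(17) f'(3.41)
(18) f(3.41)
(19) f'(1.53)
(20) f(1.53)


(1) = -1820.63
(2) = 9279.88
(3) = -1820.63
(4) = 9279.88
(5) = 0.91
(6) = -2.26
(7) = 0.69
(8) = -2.51
(9) = -46.87
(10) = 34.81
(11) = -125.13
(12) = -167.76
(13) = -154.18
(14) = -229.09
(15) = -4.27
(16) = -1.71
(17) = -73.63
(18) = -76.38
(19) = -10.56
(20) = -5.84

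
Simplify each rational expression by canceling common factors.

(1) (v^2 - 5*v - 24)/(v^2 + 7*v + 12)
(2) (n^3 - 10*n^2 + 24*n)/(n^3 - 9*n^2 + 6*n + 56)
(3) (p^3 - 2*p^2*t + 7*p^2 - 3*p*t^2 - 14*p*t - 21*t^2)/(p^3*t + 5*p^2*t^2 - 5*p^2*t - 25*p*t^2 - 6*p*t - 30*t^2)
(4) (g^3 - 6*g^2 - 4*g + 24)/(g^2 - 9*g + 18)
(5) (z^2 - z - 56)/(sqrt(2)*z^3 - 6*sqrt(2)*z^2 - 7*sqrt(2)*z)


(1) = (v - 8)/(v + 4)
(2) = (n^2 - 6*n)/(n^2 - 5*n - 14)
(3) = (p^3 - 2*p^2*t + 7*p^2 - 3*p*t^2 - 14*p*t - 21*t^2)/(p^3*t + 5*p^2*t^2 - 5*p^2*t - 25*p*t^2 - 6*p*t - 30*t^2)
(4) = (g^2 - 4)/(g - 3)
(5) = (sqrt(2)*z^2 - sqrt(2)*z - 56*sqrt(2))/(2*z^3 - 12*z^2 - 14*z)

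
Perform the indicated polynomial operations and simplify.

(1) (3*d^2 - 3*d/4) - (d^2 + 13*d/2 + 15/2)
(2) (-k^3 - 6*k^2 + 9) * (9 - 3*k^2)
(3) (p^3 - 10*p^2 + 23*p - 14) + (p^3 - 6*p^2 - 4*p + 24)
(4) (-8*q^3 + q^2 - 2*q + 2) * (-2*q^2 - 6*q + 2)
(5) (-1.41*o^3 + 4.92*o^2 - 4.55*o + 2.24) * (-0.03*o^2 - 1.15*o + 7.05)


(1) = 2*d^2 - 29*d/4 - 15/2
(2) = 3*k^5 + 18*k^4 - 9*k^3 - 81*k^2 + 81
(3) = 2*p^3 - 16*p^2 + 19*p + 10
(4) = 16*q^5 + 46*q^4 - 18*q^3 + 10*q^2 - 16*q + 4
(5) = 0.0423*o^5 + 1.4739*o^4 - 15.462*o^3 + 39.8513*o^2 - 34.6535*o + 15.792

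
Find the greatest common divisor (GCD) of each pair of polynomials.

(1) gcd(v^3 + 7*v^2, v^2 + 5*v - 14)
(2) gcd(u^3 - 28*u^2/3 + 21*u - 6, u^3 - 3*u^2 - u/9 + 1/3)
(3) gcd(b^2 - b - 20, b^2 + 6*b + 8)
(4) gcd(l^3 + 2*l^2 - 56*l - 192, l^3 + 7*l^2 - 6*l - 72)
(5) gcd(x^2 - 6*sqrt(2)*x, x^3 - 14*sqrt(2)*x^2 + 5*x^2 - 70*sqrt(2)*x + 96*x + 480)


(1) = gcd(v^2*(v + 7), (v - 2)*(v + 7)) = v + 7
(2) = gcd((u - 6)*(u - 3)*(u - 1/3), (u - 3)*(u - 1/3)*(u + 1/3)) = u^2 - 10*u/3 + 1
(3) = gcd((b - 5)*(b + 4), (b + 2)*(b + 4)) = b + 4
(4) = l^2 + 10*l + 24
(5) = gcd(x*(x - 6*sqrt(2)), (x + 5)*(x - 8*sqrt(2))*(x - 6*sqrt(2))) = x - 6*sqrt(2)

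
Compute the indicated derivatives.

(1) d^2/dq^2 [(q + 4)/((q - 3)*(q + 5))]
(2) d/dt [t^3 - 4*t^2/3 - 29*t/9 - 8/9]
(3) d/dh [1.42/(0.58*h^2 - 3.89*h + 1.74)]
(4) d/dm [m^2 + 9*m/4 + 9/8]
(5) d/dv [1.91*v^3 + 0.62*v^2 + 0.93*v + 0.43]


(1) = 2*(q^3 + 12*q^2 + 69*q + 106)/(q^6 + 6*q^5 - 33*q^4 - 172*q^3 + 495*q^2 + 1350*q - 3375)
(2) = 3*t^2 - 8*t/3 - 29/9
(3) = (5.5238 - 1.6472*h)/(0.58*h^2 - 3.89*h + 1.74)^2
(4) = 2*m + 9/4
(5) = 5.73*v^2 + 1.24*v + 0.93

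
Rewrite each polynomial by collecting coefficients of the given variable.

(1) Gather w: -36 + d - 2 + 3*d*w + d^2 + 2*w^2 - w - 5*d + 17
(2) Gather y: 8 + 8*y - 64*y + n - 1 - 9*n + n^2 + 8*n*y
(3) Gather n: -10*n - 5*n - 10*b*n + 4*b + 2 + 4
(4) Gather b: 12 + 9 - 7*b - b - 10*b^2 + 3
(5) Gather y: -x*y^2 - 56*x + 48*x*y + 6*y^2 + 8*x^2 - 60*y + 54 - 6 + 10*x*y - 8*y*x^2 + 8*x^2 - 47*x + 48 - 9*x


(1) = d^2 - 4*d + 2*w^2 + w*(3*d - 1) - 21
(2) = n^2 - 8*n + y*(8*n - 56) + 7
(3) = 4*b + n*(-10*b - 15) + 6
(4) = -10*b^2 - 8*b + 24
(5) = 16*x^2 - 112*x + y^2*(6 - x) + y*(-8*x^2 + 58*x - 60) + 96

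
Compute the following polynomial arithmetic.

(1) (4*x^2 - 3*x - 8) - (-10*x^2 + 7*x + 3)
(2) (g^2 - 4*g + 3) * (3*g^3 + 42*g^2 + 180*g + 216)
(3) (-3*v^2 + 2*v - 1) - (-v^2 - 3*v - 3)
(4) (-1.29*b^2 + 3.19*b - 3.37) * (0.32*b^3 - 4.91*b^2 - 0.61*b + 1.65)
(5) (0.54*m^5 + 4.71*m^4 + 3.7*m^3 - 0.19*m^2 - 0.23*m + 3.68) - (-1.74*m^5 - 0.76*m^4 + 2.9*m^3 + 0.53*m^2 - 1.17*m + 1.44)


(1) = 14*x^2 - 10*x - 11
(2) = 3*g^5 + 30*g^4 + 21*g^3 - 378*g^2 - 324*g + 648
(3) = -2*v^2 + 5*v + 2
(4) = -0.4128*b^5 + 7.3547*b^4 - 15.9544*b^3 + 12.4723*b^2 + 7.3192*b - 5.5605
(5) = 2.28*m^5 + 5.47*m^4 + 0.8*m^3 - 0.72*m^2 + 0.94*m + 2.24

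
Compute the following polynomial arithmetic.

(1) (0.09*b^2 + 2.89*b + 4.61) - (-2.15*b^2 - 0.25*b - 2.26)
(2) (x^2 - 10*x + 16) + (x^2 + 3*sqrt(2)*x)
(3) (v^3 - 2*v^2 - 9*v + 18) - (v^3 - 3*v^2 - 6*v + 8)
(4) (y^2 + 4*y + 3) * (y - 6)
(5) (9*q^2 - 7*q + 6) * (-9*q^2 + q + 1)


(1) = 2.24*b^2 + 3.14*b + 6.87
(2) = 2*x^2 - 10*x + 3*sqrt(2)*x + 16
(3) = v^2 - 3*v + 10
(4) = y^3 - 2*y^2 - 21*y - 18
(5) = -81*q^4 + 72*q^3 - 52*q^2 - q + 6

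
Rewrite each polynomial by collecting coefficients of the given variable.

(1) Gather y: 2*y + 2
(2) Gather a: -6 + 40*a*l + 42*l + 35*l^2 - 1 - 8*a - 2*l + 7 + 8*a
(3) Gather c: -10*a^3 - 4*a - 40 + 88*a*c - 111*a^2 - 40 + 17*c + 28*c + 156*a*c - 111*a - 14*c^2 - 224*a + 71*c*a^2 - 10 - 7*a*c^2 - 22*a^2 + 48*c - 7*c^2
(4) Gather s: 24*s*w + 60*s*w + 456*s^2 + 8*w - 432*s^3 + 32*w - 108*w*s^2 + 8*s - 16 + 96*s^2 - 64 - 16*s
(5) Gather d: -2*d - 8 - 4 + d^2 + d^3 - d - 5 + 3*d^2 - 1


(1) = 2*y + 2
(2) = 40*a*l + 35*l^2 + 40*l
(3) = -10*a^3 - 133*a^2 - 339*a + c^2*(-7*a - 21) + c*(71*a^2 + 244*a + 93) - 90
(4) = -432*s^3 + s^2*(552 - 108*w) + s*(84*w - 8) + 40*w - 80
(5) = d^3 + 4*d^2 - 3*d - 18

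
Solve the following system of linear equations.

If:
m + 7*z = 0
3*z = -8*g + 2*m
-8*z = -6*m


Then:
g = 0
m = 0
z = 0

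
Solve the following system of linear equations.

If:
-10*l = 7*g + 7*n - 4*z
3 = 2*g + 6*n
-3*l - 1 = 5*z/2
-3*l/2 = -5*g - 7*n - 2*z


Then:
g = -3591/3460
l = -3/173
n = 2927/3460
z = -328/865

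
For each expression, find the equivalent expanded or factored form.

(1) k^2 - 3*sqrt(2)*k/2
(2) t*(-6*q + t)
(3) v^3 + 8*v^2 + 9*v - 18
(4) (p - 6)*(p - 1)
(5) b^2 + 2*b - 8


(1) = k*(k - 3*sqrt(2)/2)
(2) = -6*q*t + t^2
(3) = (v - 1)*(v + 3)*(v + 6)
(4) = p^2 - 7*p + 6
(5) = (b - 2)*(b + 4)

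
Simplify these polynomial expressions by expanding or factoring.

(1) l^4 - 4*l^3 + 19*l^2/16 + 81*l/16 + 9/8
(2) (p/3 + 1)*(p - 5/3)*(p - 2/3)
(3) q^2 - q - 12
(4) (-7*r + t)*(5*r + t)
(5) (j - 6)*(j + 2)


(1) = (l - 3)*(l - 2)*(l + 1/4)*(l + 3/4)
(2) = p^3/3 + 2*p^2/9 - 53*p/27 + 10/9
(3) = (q - 4)*(q + 3)
(4) = -35*r^2 - 2*r*t + t^2
(5) = j^2 - 4*j - 12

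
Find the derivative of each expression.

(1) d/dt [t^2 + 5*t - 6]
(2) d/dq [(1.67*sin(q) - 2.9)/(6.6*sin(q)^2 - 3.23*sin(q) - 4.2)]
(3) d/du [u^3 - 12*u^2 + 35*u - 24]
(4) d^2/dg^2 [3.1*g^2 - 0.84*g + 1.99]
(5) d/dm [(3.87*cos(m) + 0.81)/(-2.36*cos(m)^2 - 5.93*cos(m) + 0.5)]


(1) = 2*t + 5
(2) = (-11.022*sin(q)^2 + 38.28*sin(q) - 16.381)*cos(q)/(43.56*sin(q)^4 - 42.636*sin(q)^3 - 45.0071*sin(q)^2 + 27.132*sin(q) + 17.64)
(3) = 3*u^2 - 24*u + 35
(4) = 6.20000000000000
(5) = (9.1332*sin(m)^2 - 3.8232*cos(m) - 15.8715)*sin(m)/(2.36*cos(m)^2 + 5.93*cos(m) - 0.5)^2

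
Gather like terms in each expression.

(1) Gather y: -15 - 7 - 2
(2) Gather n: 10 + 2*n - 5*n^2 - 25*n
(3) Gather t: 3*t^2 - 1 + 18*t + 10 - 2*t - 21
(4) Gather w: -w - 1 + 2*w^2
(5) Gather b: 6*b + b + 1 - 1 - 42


(1) = -24
(2) = -5*n^2 - 23*n + 10
(3) = 3*t^2 + 16*t - 12
(4) = 2*w^2 - w - 1
(5) = 7*b - 42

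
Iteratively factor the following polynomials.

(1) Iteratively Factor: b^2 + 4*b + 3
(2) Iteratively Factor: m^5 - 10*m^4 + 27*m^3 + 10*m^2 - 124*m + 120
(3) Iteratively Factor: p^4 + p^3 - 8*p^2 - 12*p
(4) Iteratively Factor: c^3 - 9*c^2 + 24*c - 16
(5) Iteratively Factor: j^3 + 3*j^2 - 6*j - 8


(1) = (b + 1)*(b + 3)
(2) = (m - 3)*(m^4 - 7*m^3 + 6*m^2 + 28*m - 40) = (m - 5)*(m - 3)*(m^3 - 2*m^2 - 4*m + 8) = (m - 5)*(m - 3)*(m - 2)*(m^2 - 4) = (m - 5)*(m - 3)*(m - 2)^2*(m + 2)
(3) = (p + 2)*(p^3 - p^2 - 6*p) = p*(p + 2)*(p^2 - p - 6) = p*(p - 3)*(p + 2)*(p + 2)
(4) = (c - 4)*(c^2 - 5*c + 4) = (c - 4)*(c - 1)*(c - 4)
(5) = (j + 4)*(j^2 - j - 2) = (j - 2)*(j + 4)*(j + 1)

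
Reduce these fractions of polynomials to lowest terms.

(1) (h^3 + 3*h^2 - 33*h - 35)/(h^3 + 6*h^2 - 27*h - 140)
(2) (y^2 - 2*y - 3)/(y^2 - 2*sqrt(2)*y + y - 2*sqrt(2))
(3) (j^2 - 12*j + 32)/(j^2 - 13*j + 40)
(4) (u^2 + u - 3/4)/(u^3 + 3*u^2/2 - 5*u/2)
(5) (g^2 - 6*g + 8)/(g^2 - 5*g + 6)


(1) = (h + 1)/(h + 4)
(2) = (y - 3)/(y - 2*sqrt(2))
(3) = (j - 4)/(j - 5)
(4) = (4*u^2 + 4*u - 3)/(4*u^3 + 6*u^2 - 10*u)
(5) = (g - 4)/(g - 3)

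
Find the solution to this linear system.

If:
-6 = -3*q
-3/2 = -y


Then:
q = 2
y = 3/2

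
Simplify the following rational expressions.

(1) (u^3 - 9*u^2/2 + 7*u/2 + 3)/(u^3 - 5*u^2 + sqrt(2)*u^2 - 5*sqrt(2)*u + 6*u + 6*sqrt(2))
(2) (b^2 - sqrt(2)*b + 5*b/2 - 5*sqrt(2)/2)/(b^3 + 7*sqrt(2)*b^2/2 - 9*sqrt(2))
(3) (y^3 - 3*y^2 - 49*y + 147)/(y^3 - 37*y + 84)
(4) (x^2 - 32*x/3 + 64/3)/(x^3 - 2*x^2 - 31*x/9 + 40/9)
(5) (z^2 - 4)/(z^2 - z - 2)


(1) = (2*u + 1)/(2*u + 2*sqrt(2))
(2) = (4*b + 10)/(4*b^2 + 18*sqrt(2)*b + 36)
(3) = (y - 7)/(y - 4)
(4) = (3*x - 24)/(3*x^2 + 2*x - 5)
(5) = (z + 2)/(z + 1)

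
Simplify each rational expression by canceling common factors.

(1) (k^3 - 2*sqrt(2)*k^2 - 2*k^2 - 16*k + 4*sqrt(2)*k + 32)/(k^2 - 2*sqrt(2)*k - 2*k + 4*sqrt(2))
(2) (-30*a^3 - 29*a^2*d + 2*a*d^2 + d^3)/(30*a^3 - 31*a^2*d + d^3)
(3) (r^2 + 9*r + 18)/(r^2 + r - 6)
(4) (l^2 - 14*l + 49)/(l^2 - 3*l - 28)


(1) = (k^2 - 2*sqrt(2)*k - 16)/(k - 2*sqrt(2))
(2) = (-a - d)/(a - d)
(3) = (r + 6)/(r - 2)
(4) = (l - 7)/(l + 4)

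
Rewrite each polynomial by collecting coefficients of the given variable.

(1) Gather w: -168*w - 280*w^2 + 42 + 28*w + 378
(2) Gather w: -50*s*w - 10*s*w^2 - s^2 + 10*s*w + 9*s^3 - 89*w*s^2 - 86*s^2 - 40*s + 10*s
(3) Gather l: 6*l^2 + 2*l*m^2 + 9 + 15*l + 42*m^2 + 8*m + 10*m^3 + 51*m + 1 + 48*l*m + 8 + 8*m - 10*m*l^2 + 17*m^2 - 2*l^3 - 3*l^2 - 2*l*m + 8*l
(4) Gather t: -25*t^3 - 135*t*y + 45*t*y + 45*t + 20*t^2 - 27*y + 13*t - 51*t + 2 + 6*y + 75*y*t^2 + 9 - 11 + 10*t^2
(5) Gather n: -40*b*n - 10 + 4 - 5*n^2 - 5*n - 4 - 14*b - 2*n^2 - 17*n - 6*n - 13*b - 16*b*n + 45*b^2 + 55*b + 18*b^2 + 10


(1) = -280*w^2 - 140*w + 420
(2) = 9*s^3 - 87*s^2 - 10*s*w^2 - 30*s + w*(-89*s^2 - 40*s)
(3) = -2*l^3 + l^2*(3 - 10*m) + l*(2*m^2 + 46*m + 23) + 10*m^3 + 59*m^2 + 67*m + 18
(4) = -25*t^3 + t^2*(75*y + 30) + t*(7 - 90*y) - 21*y
(5) = 63*b^2 + 28*b - 7*n^2 + n*(-56*b - 28)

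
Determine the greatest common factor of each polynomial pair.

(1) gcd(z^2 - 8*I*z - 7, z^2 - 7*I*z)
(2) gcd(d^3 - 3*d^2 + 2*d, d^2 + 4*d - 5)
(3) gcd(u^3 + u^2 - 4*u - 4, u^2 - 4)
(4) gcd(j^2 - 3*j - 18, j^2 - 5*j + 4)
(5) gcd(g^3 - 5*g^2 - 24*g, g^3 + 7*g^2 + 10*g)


(1) = z - 7*I
(2) = gcd(d*(d - 2)*(d - 1), (d - 1)*(d + 5)) = d - 1
(3) = gcd((u - 2)*(u + 1)*(u + 2), (u - 2)*(u + 2)) = u^2 - 4
(4) = 1
(5) = gcd(g*(g - 8)*(g + 3), g*(g + 2)*(g + 5)) = g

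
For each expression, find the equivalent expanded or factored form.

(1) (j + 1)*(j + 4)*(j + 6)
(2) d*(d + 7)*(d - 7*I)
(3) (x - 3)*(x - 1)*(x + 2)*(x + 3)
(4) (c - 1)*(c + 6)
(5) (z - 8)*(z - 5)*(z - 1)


(1) = j^3 + 11*j^2 + 34*j + 24
(2) = d^3 + 7*d^2 - 7*I*d^2 - 49*I*d
(3) = x^4 + x^3 - 11*x^2 - 9*x + 18
(4) = c^2 + 5*c - 6
(5) = z^3 - 14*z^2 + 53*z - 40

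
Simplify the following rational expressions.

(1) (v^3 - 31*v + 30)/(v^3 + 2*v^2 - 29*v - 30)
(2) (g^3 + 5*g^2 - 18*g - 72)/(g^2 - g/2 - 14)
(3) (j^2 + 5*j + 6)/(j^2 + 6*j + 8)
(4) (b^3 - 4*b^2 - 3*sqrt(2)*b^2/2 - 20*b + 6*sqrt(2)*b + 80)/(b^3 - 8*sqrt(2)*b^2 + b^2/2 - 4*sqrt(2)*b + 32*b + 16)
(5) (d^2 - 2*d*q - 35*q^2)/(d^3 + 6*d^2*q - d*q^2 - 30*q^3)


(1) = (v - 1)/(v + 1)
(2) = (2*g^2 + 18*g + 36)/(2*g + 7)
(3) = (j + 3)/(j + 4)
(4) = (4*b^2 + b*(-16 + 10*sqrt(2)) - 40*sqrt(2))/(4*b^2 + b*(2 - 16*sqrt(2)) - 8*sqrt(2))
(5) = (-d + 7*q)/(-d^2 - d*q + 6*q^2)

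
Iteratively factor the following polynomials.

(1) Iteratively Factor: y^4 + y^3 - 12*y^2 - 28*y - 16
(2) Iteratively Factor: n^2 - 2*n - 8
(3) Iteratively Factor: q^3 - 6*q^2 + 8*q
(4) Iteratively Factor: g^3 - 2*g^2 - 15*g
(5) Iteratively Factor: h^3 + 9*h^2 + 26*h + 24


(1) = (y + 2)*(y^3 - y^2 - 10*y - 8) = (y + 1)*(y + 2)*(y^2 - 2*y - 8) = (y + 1)*(y + 2)^2*(y - 4)
(2) = (n + 2)*(n - 4)
(3) = (q - 4)*(q^2 - 2*q) = q*(q - 4)*(q - 2)
(4) = (g)*(g^2 - 2*g - 15) = g*(g - 5)*(g + 3)
(5) = (h + 3)*(h^2 + 6*h + 8) = (h + 3)*(h + 4)*(h + 2)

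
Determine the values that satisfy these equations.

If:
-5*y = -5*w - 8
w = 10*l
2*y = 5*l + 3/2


Then:
l = -17/150
w = -17/15
y = 7/15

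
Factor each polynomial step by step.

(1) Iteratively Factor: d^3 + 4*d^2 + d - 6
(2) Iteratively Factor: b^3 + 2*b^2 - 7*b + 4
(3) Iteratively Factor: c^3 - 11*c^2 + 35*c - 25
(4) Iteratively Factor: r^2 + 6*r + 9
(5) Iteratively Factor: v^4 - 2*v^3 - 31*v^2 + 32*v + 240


(1) = (d + 3)*(d^2 + d - 2) = (d - 1)*(d + 3)*(d + 2)
(2) = (b - 1)*(b^2 + 3*b - 4) = (b - 1)^2*(b + 4)
(3) = (c - 5)*(c^2 - 6*c + 5) = (c - 5)^2*(c - 1)
(4) = (r + 3)*(r + 3)
(5) = (v + 4)*(v^3 - 6*v^2 - 7*v + 60) = (v - 5)*(v + 4)*(v^2 - v - 12) = (v - 5)*(v + 3)*(v + 4)*(v - 4)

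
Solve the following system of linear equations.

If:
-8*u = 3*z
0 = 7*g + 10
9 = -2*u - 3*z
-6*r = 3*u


Then:
g = -10/7
r = -3/4
u = 3/2
z = -4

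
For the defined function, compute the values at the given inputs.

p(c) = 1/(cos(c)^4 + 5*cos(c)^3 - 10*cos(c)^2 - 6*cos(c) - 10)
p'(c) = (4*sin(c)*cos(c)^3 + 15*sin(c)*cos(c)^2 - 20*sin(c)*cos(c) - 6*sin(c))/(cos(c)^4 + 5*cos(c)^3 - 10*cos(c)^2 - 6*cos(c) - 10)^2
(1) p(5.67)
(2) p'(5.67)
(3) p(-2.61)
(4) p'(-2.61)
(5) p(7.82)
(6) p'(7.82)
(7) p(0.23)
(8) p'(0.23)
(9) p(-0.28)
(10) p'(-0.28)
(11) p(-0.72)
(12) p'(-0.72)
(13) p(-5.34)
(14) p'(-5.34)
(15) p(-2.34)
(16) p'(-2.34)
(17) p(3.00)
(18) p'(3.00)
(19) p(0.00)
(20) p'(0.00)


(1) = -0.05
(2) = 0.02
(3) = -0.07
(4) = -0.05
(5) = -0.10
(6) = -0.06
(7) = -0.05
(8) = -0.00
(9) = -0.05
(10) = 0.01
(11) = -0.06
(12) = 0.02
(13) = -0.06
(14) = -0.04
(15) = -0.08
(16) = -0.07
(17) = -0.06
(18) = 0.01
(19) = -0.05
(20) = 0.00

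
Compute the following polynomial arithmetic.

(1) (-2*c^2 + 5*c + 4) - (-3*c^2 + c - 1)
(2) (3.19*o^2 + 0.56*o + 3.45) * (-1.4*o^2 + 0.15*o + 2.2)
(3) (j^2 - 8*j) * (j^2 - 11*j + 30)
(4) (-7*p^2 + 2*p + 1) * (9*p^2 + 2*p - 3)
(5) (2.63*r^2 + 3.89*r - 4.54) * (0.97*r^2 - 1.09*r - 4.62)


(1) = c^2 + 4*c + 5
(2) = -4.466*o^4 - 0.3055*o^3 + 2.272*o^2 + 1.7495*o + 7.59
(3) = j^4 - 19*j^3 + 118*j^2 - 240*j
(4) = -63*p^4 + 4*p^3 + 34*p^2 - 4*p - 3
(5) = 2.5511*r^4 + 0.9066*r^3 - 20.7945*r^2 - 13.0232*r + 20.9748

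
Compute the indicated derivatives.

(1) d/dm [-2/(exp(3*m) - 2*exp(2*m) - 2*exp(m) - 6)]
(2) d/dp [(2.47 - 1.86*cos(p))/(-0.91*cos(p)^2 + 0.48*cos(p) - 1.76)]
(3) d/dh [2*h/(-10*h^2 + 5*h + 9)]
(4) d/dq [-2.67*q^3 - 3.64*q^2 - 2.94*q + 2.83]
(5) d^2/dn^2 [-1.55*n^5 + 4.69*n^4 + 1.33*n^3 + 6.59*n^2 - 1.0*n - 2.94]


(1) = (6*exp(2*m) - 8*exp(m) - 4)*exp(m)/(-exp(3*m) + 2*exp(2*m) + 2*exp(m) + 6)^2
(2) = (1.6926*cos(p)^2 - 4.4954*cos(p) - 2.088)*sin(p)/(0.8281*cos(p)^4 - 0.8736*cos(p)^3 + 3.4336*cos(p)^2 - 1.6896*cos(p) + 3.0976)
(3) = 2*(10*h^2 + 9)/(100*h^4 - 100*h^3 - 155*h^2 + 90*h + 81)
(4) = -8.01*q^2 - 7.28*q - 2.94
(5) = -31.0*n^3 + 56.28*n^2 + 7.98*n + 13.18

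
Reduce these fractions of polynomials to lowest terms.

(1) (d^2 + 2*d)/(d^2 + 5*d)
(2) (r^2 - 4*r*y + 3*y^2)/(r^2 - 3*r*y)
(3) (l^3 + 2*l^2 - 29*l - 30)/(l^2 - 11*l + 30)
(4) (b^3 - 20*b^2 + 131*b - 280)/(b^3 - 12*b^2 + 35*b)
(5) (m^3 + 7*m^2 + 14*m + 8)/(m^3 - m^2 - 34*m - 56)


(1) = (d + 2)/(d + 5)
(2) = (r - y)/r
(3) = (l^2 + 7*l + 6)/(l - 6)
(4) = (b - 8)/b
(5) = (m + 1)/(m - 7)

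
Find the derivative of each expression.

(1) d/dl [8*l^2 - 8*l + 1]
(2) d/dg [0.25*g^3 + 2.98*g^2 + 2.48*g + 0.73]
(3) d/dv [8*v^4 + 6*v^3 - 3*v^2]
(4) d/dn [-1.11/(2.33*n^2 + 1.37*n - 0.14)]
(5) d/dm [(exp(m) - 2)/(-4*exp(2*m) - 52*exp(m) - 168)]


(1) = 16*l - 8
(2) = 0.75*g^2 + 5.96*g + 2.48
(3) = 2*v*(16*v^2 + 9*v - 3)
(4) = (5.1726*n + 1.5207)/(2.33*n^2 + 1.37*n - 0.14)^2
(5) = ((exp(m) - 2)*(2*exp(m) + 13) - exp(2*m) - 13*exp(m) - 42)*exp(m)/(4*(exp(2*m) + 13*exp(m) + 42)^2)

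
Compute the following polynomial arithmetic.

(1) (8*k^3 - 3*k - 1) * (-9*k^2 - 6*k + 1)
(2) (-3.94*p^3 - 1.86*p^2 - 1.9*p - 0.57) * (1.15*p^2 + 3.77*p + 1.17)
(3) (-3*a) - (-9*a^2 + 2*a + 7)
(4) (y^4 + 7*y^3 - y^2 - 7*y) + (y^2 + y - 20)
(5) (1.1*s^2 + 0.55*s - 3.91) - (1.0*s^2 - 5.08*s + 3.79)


(1) = -72*k^5 - 48*k^4 + 35*k^3 + 27*k^2 + 3*k - 1
(2) = -4.531*p^5 - 16.9928*p^4 - 13.807*p^3 - 9.9947*p^2 - 4.3719*p - 0.6669
(3) = 9*a^2 - 5*a - 7
(4) = y^4 + 7*y^3 - 6*y - 20
(5) = 0.1*s^2 + 5.63*s - 7.7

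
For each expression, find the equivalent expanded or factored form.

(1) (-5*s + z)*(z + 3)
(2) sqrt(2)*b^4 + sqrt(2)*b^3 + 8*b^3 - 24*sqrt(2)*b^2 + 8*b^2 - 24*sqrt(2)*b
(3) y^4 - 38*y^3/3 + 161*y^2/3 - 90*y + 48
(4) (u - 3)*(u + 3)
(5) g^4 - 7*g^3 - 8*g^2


(1) = -5*s*z - 15*s + z^2 + 3*z
(2) = b*(b - 2*sqrt(2))*(b + 6*sqrt(2))*(sqrt(2)*b + sqrt(2))
(3) = (y - 6)*(y - 3)*(y - 8/3)*(y - 1)
(4) = u^2 - 9
(5) = g^2*(g - 8)*(g + 1)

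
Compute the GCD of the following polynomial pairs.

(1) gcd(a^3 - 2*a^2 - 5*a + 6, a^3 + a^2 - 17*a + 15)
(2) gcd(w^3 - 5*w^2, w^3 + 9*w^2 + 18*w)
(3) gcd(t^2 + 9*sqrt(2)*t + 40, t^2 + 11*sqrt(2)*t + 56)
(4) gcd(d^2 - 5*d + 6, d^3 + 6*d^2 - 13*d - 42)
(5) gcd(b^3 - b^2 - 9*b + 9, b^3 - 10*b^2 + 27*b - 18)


(1) = a^2 - 4*a + 3
(2) = gcd(w^2*(w - 5), w*(w + 3)*(w + 6)) = w
(3) = gcd((t + 4*sqrt(2))*(t + 5*sqrt(2)), (t + 4*sqrt(2))*(t + 7*sqrt(2))) = t + 4*sqrt(2)
(4) = d - 3
(5) = b^2 - 4*b + 3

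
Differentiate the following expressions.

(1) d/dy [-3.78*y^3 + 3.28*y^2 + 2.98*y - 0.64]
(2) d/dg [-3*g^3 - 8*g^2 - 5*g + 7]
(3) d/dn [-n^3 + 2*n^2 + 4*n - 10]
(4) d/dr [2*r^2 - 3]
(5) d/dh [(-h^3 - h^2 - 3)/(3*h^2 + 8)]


(1) = -11.34*y^2 + 6.56*y + 2.98
(2) = -9*g^2 - 16*g - 5
(3) = -3*n^2 + 4*n + 4
(4) = 4*r
(5) = h*(-3*h^3 - 24*h + 2)/(9*h^4 + 48*h^2 + 64)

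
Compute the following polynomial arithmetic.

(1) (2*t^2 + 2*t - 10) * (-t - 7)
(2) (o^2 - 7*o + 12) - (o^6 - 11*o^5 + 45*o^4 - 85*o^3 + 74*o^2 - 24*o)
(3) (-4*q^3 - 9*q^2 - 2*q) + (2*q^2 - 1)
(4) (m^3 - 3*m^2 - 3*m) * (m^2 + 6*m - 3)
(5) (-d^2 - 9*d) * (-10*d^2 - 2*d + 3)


(1) = -2*t^3 - 16*t^2 - 4*t + 70
(2) = -o^6 + 11*o^5 - 45*o^4 + 85*o^3 - 73*o^2 + 17*o + 12
(3) = -4*q^3 - 7*q^2 - 2*q - 1
(4) = m^5 + 3*m^4 - 24*m^3 - 9*m^2 + 9*m
(5) = 10*d^4 + 92*d^3 + 15*d^2 - 27*d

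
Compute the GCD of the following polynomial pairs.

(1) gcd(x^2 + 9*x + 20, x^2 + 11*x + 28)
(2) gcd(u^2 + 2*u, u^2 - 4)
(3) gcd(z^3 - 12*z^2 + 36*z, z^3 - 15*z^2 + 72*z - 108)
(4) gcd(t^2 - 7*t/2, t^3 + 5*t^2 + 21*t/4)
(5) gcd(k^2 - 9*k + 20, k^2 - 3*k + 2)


(1) = x + 4
(2) = gcd(u*(u + 2), (u - 2)*(u + 2)) = u + 2
(3) = gcd(z*(z - 6)^2, (z - 6)^2*(z - 3)) = z^2 - 12*z + 36
(4) = t
(5) = 1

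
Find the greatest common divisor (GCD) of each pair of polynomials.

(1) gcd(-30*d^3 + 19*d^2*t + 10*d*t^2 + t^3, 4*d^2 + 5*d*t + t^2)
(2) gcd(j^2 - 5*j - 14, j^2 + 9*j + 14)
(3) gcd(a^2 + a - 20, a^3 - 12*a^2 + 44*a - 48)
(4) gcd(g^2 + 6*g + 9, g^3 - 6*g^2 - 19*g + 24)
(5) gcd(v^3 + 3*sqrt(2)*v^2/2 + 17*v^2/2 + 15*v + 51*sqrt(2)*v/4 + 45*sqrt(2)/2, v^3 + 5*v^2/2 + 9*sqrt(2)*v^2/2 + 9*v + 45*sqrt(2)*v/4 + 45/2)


(1) = gcd((-d + t)*(5*d + t)*(6*d + t), (d + t)*(4*d + t)) = 1
(2) = j + 2
(3) = a - 4
(4) = gcd((g + 3)^2, (g - 8)*(g - 1)*(g + 3)) = g + 3
(5) = gcd((v + 5/2)*(v + 6)*(v + 3*sqrt(2)/2), (v + 5/2)*(v + 3*sqrt(2)/2)*(v + 3*sqrt(2))) = v^2 + v*(3*sqrt(2)/2 + 5/2) + 15*sqrt(2)/4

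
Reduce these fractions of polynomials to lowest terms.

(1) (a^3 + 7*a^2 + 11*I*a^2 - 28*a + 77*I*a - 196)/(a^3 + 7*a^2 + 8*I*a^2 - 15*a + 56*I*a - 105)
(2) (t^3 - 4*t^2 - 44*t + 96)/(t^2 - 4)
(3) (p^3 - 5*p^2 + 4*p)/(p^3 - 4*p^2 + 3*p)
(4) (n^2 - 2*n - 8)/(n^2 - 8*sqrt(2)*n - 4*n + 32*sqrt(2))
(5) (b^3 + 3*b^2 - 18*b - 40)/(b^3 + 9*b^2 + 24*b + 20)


(1) = (a^2 + 11*I*a - 28)/(a^2 + 8*I*a - 15)
(2) = (t^2 - 2*t - 48)/(t + 2)
(3) = (p - 4)/(p - 3)
(4) = (n + 2)/(n - 8*sqrt(2))
(5) = (b - 4)/(b + 2)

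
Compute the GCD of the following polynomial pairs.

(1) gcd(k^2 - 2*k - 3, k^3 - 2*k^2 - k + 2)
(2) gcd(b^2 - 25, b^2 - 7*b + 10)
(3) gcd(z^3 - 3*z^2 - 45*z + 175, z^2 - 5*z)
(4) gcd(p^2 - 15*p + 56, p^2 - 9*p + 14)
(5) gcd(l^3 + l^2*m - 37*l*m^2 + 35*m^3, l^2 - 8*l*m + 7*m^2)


(1) = k + 1
(2) = b - 5
(3) = z - 5
(4) = gcd((p - 8)*(p - 7), (p - 7)*(p - 2)) = p - 7
(5) = l - m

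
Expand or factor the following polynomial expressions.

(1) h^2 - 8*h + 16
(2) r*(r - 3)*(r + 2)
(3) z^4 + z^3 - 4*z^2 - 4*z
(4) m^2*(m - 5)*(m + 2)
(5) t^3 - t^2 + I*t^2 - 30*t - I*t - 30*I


(1) = (h - 4)^2
(2) = r^3 - r^2 - 6*r
(3) = z*(z - 2)*(z + 1)*(z + 2)
(4) = m^4 - 3*m^3 - 10*m^2
(5) = (t - 6)*(t + 5)*(t + I)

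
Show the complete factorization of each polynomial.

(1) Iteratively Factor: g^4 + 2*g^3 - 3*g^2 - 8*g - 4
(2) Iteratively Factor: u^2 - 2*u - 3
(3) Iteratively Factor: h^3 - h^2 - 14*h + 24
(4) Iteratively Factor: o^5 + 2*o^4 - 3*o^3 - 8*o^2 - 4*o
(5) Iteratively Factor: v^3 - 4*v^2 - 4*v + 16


(1) = (g + 1)*(g^3 + g^2 - 4*g - 4) = (g + 1)^2*(g^2 - 4) = (g - 2)*(g + 1)^2*(g + 2)
(2) = (u - 3)*(u + 1)
(3) = (h - 2)*(h^2 + h - 12) = (h - 2)*(h + 4)*(h - 3)
(4) = (o + 1)*(o^4 + o^3 - 4*o^2 - 4*o) = (o - 2)*(o + 1)*(o^3 + 3*o^2 + 2*o) = o*(o - 2)*(o + 1)*(o^2 + 3*o + 2) = o*(o - 2)*(o + 1)*(o + 2)*(o + 1)
(5) = (v - 4)*(v^2 - 4) = (v - 4)*(v - 2)*(v + 2)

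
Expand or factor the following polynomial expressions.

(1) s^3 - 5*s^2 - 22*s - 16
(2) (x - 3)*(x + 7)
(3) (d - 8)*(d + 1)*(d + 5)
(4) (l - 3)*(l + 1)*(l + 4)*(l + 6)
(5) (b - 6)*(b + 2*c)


(1) = (s - 8)*(s + 1)*(s + 2)
(2) = x^2 + 4*x - 21
(3) = d^3 - 2*d^2 - 43*d - 40
(4) = l^4 + 8*l^3 + l^2 - 78*l - 72
(5) = b^2 + 2*b*c - 6*b - 12*c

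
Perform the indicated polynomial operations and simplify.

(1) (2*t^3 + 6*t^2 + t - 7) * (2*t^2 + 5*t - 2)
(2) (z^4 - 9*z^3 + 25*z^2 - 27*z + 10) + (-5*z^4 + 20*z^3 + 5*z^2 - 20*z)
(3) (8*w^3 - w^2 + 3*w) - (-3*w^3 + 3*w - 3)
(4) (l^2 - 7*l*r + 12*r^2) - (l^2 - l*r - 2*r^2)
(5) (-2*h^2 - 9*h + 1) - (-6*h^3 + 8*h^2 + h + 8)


(1) = 4*t^5 + 22*t^4 + 28*t^3 - 21*t^2 - 37*t + 14
(2) = -4*z^4 + 11*z^3 + 30*z^2 - 47*z + 10
(3) = 11*w^3 - w^2 + 3
(4) = -6*l*r + 14*r^2
(5) = 6*h^3 - 10*h^2 - 10*h - 7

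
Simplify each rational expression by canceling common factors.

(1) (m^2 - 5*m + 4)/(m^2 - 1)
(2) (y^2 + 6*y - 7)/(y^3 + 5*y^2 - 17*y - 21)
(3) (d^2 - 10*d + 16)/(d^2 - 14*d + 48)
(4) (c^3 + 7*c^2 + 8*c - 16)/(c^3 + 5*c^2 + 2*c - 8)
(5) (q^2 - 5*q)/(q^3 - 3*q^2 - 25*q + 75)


(1) = (m - 4)/(m + 1)
(2) = (y - 1)/(y^2 - 2*y - 3)
(3) = (d - 2)/(d - 6)
(4) = (c + 4)/(c + 2)
(5) = q/(q^2 + 2*q - 15)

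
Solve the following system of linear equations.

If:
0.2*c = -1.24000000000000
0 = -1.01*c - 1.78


Then:
No Solution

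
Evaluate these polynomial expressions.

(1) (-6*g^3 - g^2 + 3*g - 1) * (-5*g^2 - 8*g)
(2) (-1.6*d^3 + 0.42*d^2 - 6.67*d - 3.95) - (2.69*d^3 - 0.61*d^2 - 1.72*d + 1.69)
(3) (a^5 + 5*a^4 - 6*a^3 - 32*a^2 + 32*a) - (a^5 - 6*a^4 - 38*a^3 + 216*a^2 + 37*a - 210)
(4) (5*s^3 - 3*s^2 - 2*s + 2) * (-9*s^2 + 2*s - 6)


(1) = 30*g^5 + 53*g^4 - 7*g^3 - 19*g^2 + 8*g
(2) = -4.29*d^3 + 1.03*d^2 - 4.95*d - 5.64
(3) = 11*a^4 + 32*a^3 - 248*a^2 - 5*a + 210
(4) = -45*s^5 + 37*s^4 - 18*s^3 - 4*s^2 + 16*s - 12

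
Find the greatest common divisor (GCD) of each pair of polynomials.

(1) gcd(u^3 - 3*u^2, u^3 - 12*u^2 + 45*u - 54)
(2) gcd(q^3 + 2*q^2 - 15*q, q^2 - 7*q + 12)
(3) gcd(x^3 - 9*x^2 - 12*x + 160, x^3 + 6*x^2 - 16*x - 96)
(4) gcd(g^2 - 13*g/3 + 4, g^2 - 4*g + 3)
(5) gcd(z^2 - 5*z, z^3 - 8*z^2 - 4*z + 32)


(1) = gcd(u^2*(u - 3), (u - 6)*(u - 3)^2) = u - 3
(2) = gcd(q*(q - 3)*(q + 5), (q - 4)*(q - 3)) = q - 3
(3) = x + 4
(4) = g - 3
(5) = gcd(z*(z - 5), (z - 8)*(z - 2)*(z + 2)) = 1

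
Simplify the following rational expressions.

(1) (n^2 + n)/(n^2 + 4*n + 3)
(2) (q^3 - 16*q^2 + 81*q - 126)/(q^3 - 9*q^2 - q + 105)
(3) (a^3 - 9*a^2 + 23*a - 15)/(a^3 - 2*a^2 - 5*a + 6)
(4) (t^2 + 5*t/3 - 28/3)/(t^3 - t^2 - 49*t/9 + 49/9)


(1) = n/(n + 3)
(2) = (q^2 - 9*q + 18)/(q^2 - 2*q - 15)
(3) = (a - 5)/(a + 2)
(4) = (3*t + 12)/(3*t^2 + 4*t - 7)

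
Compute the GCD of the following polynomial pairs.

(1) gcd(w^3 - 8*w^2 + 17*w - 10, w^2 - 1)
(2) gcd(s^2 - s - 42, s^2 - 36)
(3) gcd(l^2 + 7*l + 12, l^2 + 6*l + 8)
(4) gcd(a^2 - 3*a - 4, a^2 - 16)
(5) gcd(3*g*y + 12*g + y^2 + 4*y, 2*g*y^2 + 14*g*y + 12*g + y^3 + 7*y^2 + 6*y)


(1) = w - 1
(2) = gcd((s - 7)*(s + 6), (s - 6)*(s + 6)) = s + 6
(3) = l + 4
(4) = gcd((a - 4)*(a + 1), (a - 4)*(a + 4)) = a - 4
(5) = gcd((3*g + y)*(y + 4), (2*g + y)*(y + 1)*(y + 6)) = 1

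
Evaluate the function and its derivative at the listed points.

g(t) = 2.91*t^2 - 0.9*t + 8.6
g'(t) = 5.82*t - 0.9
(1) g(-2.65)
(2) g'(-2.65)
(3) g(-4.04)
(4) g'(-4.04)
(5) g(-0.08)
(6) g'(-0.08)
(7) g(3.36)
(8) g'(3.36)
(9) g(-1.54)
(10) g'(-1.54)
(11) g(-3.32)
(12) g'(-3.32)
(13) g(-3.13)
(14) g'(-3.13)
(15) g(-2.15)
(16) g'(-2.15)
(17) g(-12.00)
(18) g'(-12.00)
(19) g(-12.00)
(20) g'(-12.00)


(1) = 31.42
(2) = -16.32
(3) = 59.73
(4) = -24.41
(5) = 8.69
(6) = -1.37
(7) = 38.43
(8) = 18.66
(9) = 16.89
(10) = -9.86
(11) = 43.66
(12) = -20.22
(13) = 39.93
(14) = -19.12
(15) = 23.99
(16) = -13.41
(17) = 438.44
(18) = -70.74
(19) = 438.44
(20) = -70.74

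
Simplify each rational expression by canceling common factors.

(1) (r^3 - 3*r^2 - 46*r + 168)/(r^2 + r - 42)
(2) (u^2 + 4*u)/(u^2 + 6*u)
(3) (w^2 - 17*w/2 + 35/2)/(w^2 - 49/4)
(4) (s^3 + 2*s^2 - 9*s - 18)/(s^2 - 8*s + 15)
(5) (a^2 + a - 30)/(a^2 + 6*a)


(1) = r - 4
(2) = (u + 4)/(u + 6)
(3) = (2*w - 10)/(2*w + 7)
(4) = (s^2 + 5*s + 6)/(s - 5)
(5) = (a - 5)/a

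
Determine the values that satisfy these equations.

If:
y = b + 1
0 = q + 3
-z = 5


Then:
b = y - 1
q = -3
z = -5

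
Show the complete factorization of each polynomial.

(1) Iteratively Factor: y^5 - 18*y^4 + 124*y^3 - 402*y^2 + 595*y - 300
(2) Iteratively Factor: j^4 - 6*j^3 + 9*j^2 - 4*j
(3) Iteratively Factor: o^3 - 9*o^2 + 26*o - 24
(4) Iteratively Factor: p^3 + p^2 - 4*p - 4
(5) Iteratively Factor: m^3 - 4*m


(1) = (y - 3)*(y^4 - 15*y^3 + 79*y^2 - 165*y + 100) = (y - 5)*(y - 3)*(y^3 - 10*y^2 + 29*y - 20) = (y - 5)*(y - 3)*(y - 1)*(y^2 - 9*y + 20) = (y - 5)^2*(y - 3)*(y - 1)*(y - 4)
(2) = (j - 4)*(j^3 - 2*j^2 + j) = j*(j - 4)*(j^2 - 2*j + 1) = j*(j - 4)*(j - 1)*(j - 1)
(3) = (o - 2)*(o^2 - 7*o + 12) = (o - 4)*(o - 2)*(o - 3)
(4) = (p + 1)*(p^2 - 4) = (p - 2)*(p + 1)*(p + 2)
(5) = (m)*(m^2 - 4) = m*(m + 2)*(m - 2)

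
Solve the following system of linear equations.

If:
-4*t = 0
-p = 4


Then:
p = -4
t = 0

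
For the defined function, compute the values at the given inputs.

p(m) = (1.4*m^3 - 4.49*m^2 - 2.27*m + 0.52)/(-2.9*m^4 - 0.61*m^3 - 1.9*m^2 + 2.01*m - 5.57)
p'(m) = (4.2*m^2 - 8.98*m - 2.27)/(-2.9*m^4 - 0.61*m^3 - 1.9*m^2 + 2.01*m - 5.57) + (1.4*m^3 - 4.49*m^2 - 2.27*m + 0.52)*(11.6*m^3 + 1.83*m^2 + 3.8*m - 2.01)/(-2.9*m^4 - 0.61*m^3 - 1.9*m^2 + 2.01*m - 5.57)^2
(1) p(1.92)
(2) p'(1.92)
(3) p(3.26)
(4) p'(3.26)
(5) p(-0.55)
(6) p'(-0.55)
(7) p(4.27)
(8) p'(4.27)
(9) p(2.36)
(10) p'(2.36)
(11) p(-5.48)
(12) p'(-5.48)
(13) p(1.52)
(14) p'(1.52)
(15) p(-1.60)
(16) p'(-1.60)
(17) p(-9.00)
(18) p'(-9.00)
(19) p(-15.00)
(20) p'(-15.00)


(1) = 0.20
(2) = -0.28
(3) = 0.02
(4) = -0.06
(5) = -0.02
(6) = -0.55
(7) = -0.02
(8) = -0.02
(9) = 0.10
(10) = -0.16
(11) = 0.14
(12) = 0.03
(13) = 0.34
(14) = -0.43
(15) = 0.43
(16) = -0.03
(17) = 0.07
(18) = 0.01
(19) = 0.04
(20) = 0.00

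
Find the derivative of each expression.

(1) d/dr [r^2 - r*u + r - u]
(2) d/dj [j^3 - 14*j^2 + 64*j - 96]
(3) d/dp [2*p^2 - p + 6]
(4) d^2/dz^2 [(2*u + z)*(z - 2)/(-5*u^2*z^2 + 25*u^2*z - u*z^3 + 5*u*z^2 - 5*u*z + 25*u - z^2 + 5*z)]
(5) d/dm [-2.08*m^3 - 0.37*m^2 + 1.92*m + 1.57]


(1) = 2*r - u + 1
(2) = 3*j^2 - 28*j + 64
(3) = 4*p - 1
(4) = 2*(-(2*u + z)*(z - 2)*(10*u^2*z - 25*u^2 + 3*u*z^2 - 10*u*z + 5*u + 2*z - 5)^2 + ((2*u + z)*(z - 2)*(5*u^2 + 3*u*z - 5*u + 1) + (2*u + z)*(10*u^2*z - 25*u^2 + 3*u*z^2 - 10*u*z + 5*u + 2*z - 5) + (z - 2)*(10*u^2*z - 25*u^2 + 3*u*z^2 - 10*u*z + 5*u + 2*z - 5))*(5*u^2*z^2 - 25*u^2*z + u*z^3 - 5*u*z^2 + 5*u*z - 25*u + z^2 - 5*z) - (5*u^2*z^2 - 25*u^2*z + u*z^3 - 5*u*z^2 + 5*u*z - 25*u + z^2 - 5*z)^2)/(5*u^2*z^2 - 25*u^2*z + u*z^3 - 5*u*z^2 + 5*u*z - 25*u + z^2 - 5*z)^3
(5) = -6.24*m^2 - 0.74*m + 1.92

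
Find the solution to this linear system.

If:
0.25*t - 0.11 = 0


Then:
t = 0.44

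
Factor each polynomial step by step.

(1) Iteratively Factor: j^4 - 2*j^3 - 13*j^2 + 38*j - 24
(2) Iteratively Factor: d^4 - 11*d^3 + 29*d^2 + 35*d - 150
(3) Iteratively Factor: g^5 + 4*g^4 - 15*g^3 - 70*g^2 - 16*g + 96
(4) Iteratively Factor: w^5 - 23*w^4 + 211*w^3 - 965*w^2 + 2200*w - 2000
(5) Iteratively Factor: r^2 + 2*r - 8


(1) = (j - 1)*(j^3 - j^2 - 14*j + 24) = (j - 2)*(j - 1)*(j^2 + j - 12) = (j - 3)*(j - 2)*(j - 1)*(j + 4)
(2) = (d - 5)*(d^3 - 6*d^2 - d + 30) = (d - 5)^2*(d^2 - d - 6) = (d - 5)^2*(d + 2)*(d - 3)
(3) = (g - 1)*(g^4 + 5*g^3 - 10*g^2 - 80*g - 96) = (g - 1)*(g + 3)*(g^3 + 2*g^2 - 16*g - 32) = (g - 1)*(g + 3)*(g + 4)*(g^2 - 2*g - 8) = (g - 1)*(g + 2)*(g + 3)*(g + 4)*(g - 4)
(4) = (w - 4)*(w^4 - 19*w^3 + 135*w^2 - 425*w + 500) = (w - 5)*(w - 4)*(w^3 - 14*w^2 + 65*w - 100) = (w - 5)^2*(w - 4)*(w^2 - 9*w + 20) = (w - 5)^3*(w - 4)*(w - 4)
(5) = (r - 2)*(r + 4)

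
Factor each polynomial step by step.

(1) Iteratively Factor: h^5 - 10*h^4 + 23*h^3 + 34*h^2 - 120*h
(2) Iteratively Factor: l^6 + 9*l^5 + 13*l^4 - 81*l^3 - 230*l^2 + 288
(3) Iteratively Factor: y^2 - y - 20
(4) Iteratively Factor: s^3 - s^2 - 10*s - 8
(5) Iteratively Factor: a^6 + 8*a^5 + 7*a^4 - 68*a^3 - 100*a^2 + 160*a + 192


(1) = (h - 5)*(h^4 - 5*h^3 - 2*h^2 + 24*h) = (h - 5)*(h + 2)*(h^3 - 7*h^2 + 12*h) = (h - 5)*(h - 3)*(h + 2)*(h^2 - 4*h) = h*(h - 5)*(h - 3)*(h + 2)*(h - 4)
(2) = (l + 2)*(l^5 + 7*l^4 - l^3 - 79*l^2 - 72*l + 144) = (l + 2)*(l + 4)*(l^4 + 3*l^3 - 13*l^2 - 27*l + 36) = (l + 2)*(l + 4)^2*(l^3 - l^2 - 9*l + 9) = (l - 1)*(l + 2)*(l + 4)^2*(l^2 - 9) = (l - 1)*(l + 2)*(l + 3)*(l + 4)^2*(l - 3)
(3) = (y - 5)*(y + 4)
(4) = (s - 4)*(s^2 + 3*s + 2) = (s - 4)*(s + 1)*(s + 2)
(5) = (a + 3)*(a^5 + 5*a^4 - 8*a^3 - 44*a^2 + 32*a + 64) = (a + 3)*(a + 4)*(a^4 + a^3 - 12*a^2 + 4*a + 16) = (a - 2)*(a + 3)*(a + 4)*(a^3 + 3*a^2 - 6*a - 8) = (a - 2)*(a + 1)*(a + 3)*(a + 4)*(a^2 + 2*a - 8) = (a - 2)*(a + 1)*(a + 3)*(a + 4)^2*(a - 2)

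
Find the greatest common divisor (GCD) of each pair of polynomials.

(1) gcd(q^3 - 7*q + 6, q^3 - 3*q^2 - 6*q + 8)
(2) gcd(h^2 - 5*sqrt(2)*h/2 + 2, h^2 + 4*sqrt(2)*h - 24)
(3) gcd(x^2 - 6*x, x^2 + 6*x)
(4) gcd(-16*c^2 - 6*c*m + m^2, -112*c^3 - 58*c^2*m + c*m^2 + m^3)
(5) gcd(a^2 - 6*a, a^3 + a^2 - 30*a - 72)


(1) = gcd((q - 2)*(q - 1)*(q + 3), (q - 4)*(q - 1)*(q + 2)) = q - 1
(2) = h - 2*sqrt(2)
(3) = x
(4) = gcd((-8*c + m)*(2*c + m), (-8*c + m)*(2*c + m)*(7*c + m)) = 16*c^2 + 6*c*m - m^2
(5) = a - 6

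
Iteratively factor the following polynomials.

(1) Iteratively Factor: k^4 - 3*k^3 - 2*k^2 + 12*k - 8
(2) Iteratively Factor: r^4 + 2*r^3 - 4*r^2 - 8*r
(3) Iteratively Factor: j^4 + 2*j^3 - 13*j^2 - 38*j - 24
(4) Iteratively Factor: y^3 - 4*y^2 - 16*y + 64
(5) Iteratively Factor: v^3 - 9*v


(1) = (k - 2)*(k^3 - k^2 - 4*k + 4) = (k - 2)*(k + 2)*(k^2 - 3*k + 2) = (k - 2)*(k - 1)*(k + 2)*(k - 2)
(2) = (r - 2)*(r^3 + 4*r^2 + 4*r) = r*(r - 2)*(r^2 + 4*r + 4) = r*(r - 2)*(r + 2)*(r + 2)
(3) = (j - 4)*(j^3 + 6*j^2 + 11*j + 6) = (j - 4)*(j + 3)*(j^2 + 3*j + 2) = (j - 4)*(j + 1)*(j + 3)*(j + 2)
(4) = (y - 4)*(y^2 - 16) = (y - 4)*(y + 4)*(y - 4)
(5) = (v + 3)*(v^2 - 3*v) = (v - 3)*(v + 3)*(v)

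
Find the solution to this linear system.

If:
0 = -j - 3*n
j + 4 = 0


Then:
j = -4
n = 4/3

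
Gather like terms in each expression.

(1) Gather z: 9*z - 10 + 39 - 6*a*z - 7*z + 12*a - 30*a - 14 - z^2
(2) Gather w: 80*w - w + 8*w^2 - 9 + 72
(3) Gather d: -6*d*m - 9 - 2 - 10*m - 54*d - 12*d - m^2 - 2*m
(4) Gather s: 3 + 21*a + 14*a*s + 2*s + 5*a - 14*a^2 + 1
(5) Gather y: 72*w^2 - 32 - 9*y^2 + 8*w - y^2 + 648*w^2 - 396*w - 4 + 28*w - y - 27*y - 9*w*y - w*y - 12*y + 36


(1) = -18*a - z^2 + z*(2 - 6*a) + 15
(2) = 8*w^2 + 79*w + 63
(3) = d*(-6*m - 66) - m^2 - 12*m - 11
(4) = -14*a^2 + 26*a + s*(14*a + 2) + 4
(5) = 720*w^2 - 360*w - 10*y^2 + y*(-10*w - 40)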